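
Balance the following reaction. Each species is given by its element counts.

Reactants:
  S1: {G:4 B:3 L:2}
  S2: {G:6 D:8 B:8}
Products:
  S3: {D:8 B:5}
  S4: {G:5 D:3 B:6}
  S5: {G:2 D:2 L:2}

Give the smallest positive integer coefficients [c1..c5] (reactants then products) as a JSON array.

Coefficients: [3, 4, 1, 6, 3]

G: 3·4+4·6 = 36 | 1·0+6·5+3·2 = 36
D: 3·0+4·8 = 32 | 1·8+6·3+3·2 = 32
B: 3·3+4·8 = 41 | 1·5+6·6+3·0 = 41
L: 3·2+4·0 = 6 | 1·0+6·0+3·2 = 6
gcd(3,4,1,6,3) = 1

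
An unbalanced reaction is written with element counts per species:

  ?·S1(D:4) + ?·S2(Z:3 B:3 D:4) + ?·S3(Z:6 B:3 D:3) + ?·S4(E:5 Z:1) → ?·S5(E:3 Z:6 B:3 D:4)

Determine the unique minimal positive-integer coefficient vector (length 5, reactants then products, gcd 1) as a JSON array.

Coefficients: [1, 1, 4, 3, 5]

E: 1·0+1·0+4·0+3·5 = 15 | 5·3 = 15
Z: 1·0+1·3+4·6+3·1 = 30 | 5·6 = 30
B: 1·0+1·3+4·3+3·0 = 15 | 5·3 = 15
D: 1·4+1·4+4·3+3·0 = 20 | 5·4 = 20
gcd(1,1,4,3,5) = 1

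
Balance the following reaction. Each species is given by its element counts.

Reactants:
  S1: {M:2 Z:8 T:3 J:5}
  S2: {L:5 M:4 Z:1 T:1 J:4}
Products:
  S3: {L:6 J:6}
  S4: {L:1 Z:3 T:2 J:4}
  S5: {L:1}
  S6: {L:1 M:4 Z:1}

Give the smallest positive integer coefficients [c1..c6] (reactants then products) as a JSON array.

Coefficients: [2, 4, 1, 5, 4, 5]

L: 2·0+4·5 = 20 | 1·6+5·1+4·1+5·1 = 20
M: 2·2+4·4 = 20 | 1·0+5·0+4·0+5·4 = 20
Z: 2·8+4·1 = 20 | 1·0+5·3+4·0+5·1 = 20
T: 2·3+4·1 = 10 | 1·0+5·2+4·0+5·0 = 10
J: 2·5+4·4 = 26 | 1·6+5·4+4·0+5·0 = 26
gcd(2,4,1,5,4,5) = 1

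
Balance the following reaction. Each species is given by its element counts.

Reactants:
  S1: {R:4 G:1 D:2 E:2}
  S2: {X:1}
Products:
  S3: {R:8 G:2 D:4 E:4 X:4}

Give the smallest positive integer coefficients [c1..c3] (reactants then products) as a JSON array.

Coefficients: [2, 4, 1]

R: 2·4+4·0 = 8 | 1·8 = 8
G: 2·1+4·0 = 2 | 1·2 = 2
D: 2·2+4·0 = 4 | 1·4 = 4
E: 2·2+4·0 = 4 | 1·4 = 4
X: 2·0+4·1 = 4 | 1·4 = 4
gcd(2,4,1) = 1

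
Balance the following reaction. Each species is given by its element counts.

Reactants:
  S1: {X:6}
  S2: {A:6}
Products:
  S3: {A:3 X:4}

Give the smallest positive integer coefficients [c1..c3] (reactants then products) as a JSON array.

Coefficients: [4, 3, 6]

A: 4·0+3·6 = 18 | 6·3 = 18
X: 4·6+3·0 = 24 | 6·4 = 24
gcd(4,3,6) = 1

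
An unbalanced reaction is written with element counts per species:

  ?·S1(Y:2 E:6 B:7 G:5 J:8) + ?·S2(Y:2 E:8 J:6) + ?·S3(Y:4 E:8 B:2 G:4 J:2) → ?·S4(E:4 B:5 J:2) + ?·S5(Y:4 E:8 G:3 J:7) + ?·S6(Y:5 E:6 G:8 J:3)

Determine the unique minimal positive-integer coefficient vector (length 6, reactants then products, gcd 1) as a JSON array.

Y: 2·2+1·2+3·4 = 18 | 4·0+2·4+2·5 = 18
E: 2·6+1·8+3·8 = 44 | 4·4+2·8+2·6 = 44
B: 2·7+1·0+3·2 = 20 | 4·5+2·0+2·0 = 20
G: 2·5+1·0+3·4 = 22 | 4·0+2·3+2·8 = 22
J: 2·8+1·6+3·2 = 28 | 4·2+2·7+2·3 = 28
gcd(2,1,3,4,2,2) = 1

Coefficients: [2, 1, 3, 4, 2, 2]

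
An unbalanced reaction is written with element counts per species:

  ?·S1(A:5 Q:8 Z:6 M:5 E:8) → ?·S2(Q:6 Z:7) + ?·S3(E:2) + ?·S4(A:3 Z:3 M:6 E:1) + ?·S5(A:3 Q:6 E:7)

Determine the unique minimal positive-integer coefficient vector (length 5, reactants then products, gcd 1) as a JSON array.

Coefficients: [6, 3, 4, 5, 5]

A: 6·5 = 30 | 3·0+4·0+5·3+5·3 = 30
Q: 6·8 = 48 | 3·6+4·0+5·0+5·6 = 48
Z: 6·6 = 36 | 3·7+4·0+5·3+5·0 = 36
M: 6·5 = 30 | 3·0+4·0+5·6+5·0 = 30
E: 6·8 = 48 | 3·0+4·2+5·1+5·7 = 48
gcd(6,3,4,5,5) = 1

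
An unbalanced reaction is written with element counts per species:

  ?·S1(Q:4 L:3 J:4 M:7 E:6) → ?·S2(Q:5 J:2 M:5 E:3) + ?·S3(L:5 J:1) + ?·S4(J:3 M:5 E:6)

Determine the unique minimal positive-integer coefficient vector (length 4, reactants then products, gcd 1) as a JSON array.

Q: 5·4 = 20 | 4·5+3·0+3·0 = 20
L: 5·3 = 15 | 4·0+3·5+3·0 = 15
J: 5·4 = 20 | 4·2+3·1+3·3 = 20
M: 5·7 = 35 | 4·5+3·0+3·5 = 35
E: 5·6 = 30 | 4·3+3·0+3·6 = 30
gcd(5,4,3,3) = 1

Coefficients: [5, 4, 3, 3]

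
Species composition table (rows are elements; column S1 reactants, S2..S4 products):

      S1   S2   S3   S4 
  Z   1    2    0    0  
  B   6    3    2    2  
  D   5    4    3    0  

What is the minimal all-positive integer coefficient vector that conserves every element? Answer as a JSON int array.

Z: 4·1 = 4 | 2·2+4·0+5·0 = 4
B: 4·6 = 24 | 2·3+4·2+5·2 = 24
D: 4·5 = 20 | 2·4+4·3+5·0 = 20
gcd(4,2,4,5) = 1

Coefficients: [4, 2, 4, 5]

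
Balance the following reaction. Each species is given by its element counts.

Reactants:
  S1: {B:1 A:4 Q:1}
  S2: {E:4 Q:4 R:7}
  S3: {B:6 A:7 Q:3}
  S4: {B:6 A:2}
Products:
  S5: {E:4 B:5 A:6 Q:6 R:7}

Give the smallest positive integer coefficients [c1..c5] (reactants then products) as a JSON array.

Coefficients: [2, 4, 2, 1, 4]

E: 2·0+4·4+2·0+1·0 = 16 | 4·4 = 16
B: 2·1+4·0+2·6+1·6 = 20 | 4·5 = 20
A: 2·4+4·0+2·7+1·2 = 24 | 4·6 = 24
Q: 2·1+4·4+2·3+1·0 = 24 | 4·6 = 24
R: 2·0+4·7+2·0+1·0 = 28 | 4·7 = 28
gcd(2,4,2,1,4) = 1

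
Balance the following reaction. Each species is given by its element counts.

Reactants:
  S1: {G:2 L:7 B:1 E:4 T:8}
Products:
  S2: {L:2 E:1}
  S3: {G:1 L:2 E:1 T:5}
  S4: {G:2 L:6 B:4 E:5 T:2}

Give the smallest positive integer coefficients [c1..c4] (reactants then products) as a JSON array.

Coefficients: [4, 5, 6, 1]

G: 4·2 = 8 | 5·0+6·1+1·2 = 8
L: 4·7 = 28 | 5·2+6·2+1·6 = 28
B: 4·1 = 4 | 5·0+6·0+1·4 = 4
E: 4·4 = 16 | 5·1+6·1+1·5 = 16
T: 4·8 = 32 | 5·0+6·5+1·2 = 32
gcd(4,5,6,1) = 1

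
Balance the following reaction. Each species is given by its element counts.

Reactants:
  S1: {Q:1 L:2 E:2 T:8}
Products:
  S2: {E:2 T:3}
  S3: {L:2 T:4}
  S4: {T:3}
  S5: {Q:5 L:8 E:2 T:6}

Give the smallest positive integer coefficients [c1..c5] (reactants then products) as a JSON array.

Coefficients: [5, 4, 1, 6, 1]

Q: 5·1 = 5 | 4·0+1·0+6·0+1·5 = 5
L: 5·2 = 10 | 4·0+1·2+6·0+1·8 = 10
E: 5·2 = 10 | 4·2+1·0+6·0+1·2 = 10
T: 5·8 = 40 | 4·3+1·4+6·3+1·6 = 40
gcd(5,4,1,6,1) = 1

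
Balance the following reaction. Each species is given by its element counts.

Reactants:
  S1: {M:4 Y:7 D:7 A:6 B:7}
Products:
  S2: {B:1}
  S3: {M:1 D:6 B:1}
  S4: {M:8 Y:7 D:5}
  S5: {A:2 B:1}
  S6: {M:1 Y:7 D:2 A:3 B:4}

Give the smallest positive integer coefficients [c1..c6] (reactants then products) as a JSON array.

M: 3·4 = 12 | 5·0+2·1+1·8+6·0+2·1 = 12
Y: 3·7 = 21 | 5·0+2·0+1·7+6·0+2·7 = 21
D: 3·7 = 21 | 5·0+2·6+1·5+6·0+2·2 = 21
A: 3·6 = 18 | 5·0+2·0+1·0+6·2+2·3 = 18
B: 3·7 = 21 | 5·1+2·1+1·0+6·1+2·4 = 21
gcd(3,5,2,1,6,2) = 1

Coefficients: [3, 5, 2, 1, 6, 2]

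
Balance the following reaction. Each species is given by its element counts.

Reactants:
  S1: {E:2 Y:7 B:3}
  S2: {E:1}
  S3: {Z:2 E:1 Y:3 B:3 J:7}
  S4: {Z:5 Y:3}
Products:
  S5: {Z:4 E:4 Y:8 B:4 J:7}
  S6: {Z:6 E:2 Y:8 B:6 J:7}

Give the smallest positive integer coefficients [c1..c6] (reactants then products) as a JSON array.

Z: 2·0+6·0+4·2+2·5 = 18 | 3·4+1·6 = 18
E: 2·2+6·1+4·1+2·0 = 14 | 3·4+1·2 = 14
Y: 2·7+6·0+4·3+2·3 = 32 | 3·8+1·8 = 32
B: 2·3+6·0+4·3+2·0 = 18 | 3·4+1·6 = 18
J: 2·0+6·0+4·7+2·0 = 28 | 3·7+1·7 = 28
gcd(2,6,4,2,3,1) = 1

Coefficients: [2, 6, 4, 2, 3, 1]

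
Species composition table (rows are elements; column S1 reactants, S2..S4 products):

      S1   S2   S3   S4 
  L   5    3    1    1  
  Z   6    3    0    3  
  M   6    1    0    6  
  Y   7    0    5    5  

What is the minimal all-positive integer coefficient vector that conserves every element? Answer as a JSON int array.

L: 5·5 = 25 | 6·3+3·1+4·1 = 25
Z: 5·6 = 30 | 6·3+3·0+4·3 = 30
M: 5·6 = 30 | 6·1+3·0+4·6 = 30
Y: 5·7 = 35 | 6·0+3·5+4·5 = 35
gcd(5,6,3,4) = 1

Coefficients: [5, 6, 3, 4]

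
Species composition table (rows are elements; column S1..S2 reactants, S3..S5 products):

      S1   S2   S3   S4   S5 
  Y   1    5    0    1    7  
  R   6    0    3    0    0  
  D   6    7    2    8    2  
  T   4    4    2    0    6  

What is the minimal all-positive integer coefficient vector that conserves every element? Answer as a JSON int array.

Y: 3·1+6·5 = 33 | 6·0+5·1+4·7 = 33
R: 3·6+6·0 = 18 | 6·3+5·0+4·0 = 18
D: 3·6+6·7 = 60 | 6·2+5·8+4·2 = 60
T: 3·4+6·4 = 36 | 6·2+5·0+4·6 = 36
gcd(3,6,6,5,4) = 1

Coefficients: [3, 6, 6, 5, 4]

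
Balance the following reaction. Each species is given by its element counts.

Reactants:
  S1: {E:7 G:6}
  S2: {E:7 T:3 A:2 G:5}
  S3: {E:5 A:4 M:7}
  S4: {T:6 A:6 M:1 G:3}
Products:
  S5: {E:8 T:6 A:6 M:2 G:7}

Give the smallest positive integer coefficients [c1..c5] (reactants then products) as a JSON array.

E: 1·7+4·7+1·5+3·0 = 40 | 5·8 = 40
T: 1·0+4·3+1·0+3·6 = 30 | 5·6 = 30
A: 1·0+4·2+1·4+3·6 = 30 | 5·6 = 30
M: 1·0+4·0+1·7+3·1 = 10 | 5·2 = 10
G: 1·6+4·5+1·0+3·3 = 35 | 5·7 = 35
gcd(1,4,1,3,5) = 1

Coefficients: [1, 4, 1, 3, 5]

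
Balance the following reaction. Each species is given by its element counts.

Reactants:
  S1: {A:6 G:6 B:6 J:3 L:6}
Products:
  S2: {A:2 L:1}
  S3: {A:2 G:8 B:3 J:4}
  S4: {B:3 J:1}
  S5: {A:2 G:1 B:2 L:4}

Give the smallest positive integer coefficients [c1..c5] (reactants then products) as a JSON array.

Coefficients: [5, 6, 3, 3, 6]

A: 5·6 = 30 | 6·2+3·2+3·0+6·2 = 30
G: 5·6 = 30 | 6·0+3·8+3·0+6·1 = 30
B: 5·6 = 30 | 6·0+3·3+3·3+6·2 = 30
J: 5·3 = 15 | 6·0+3·4+3·1+6·0 = 15
L: 5·6 = 30 | 6·1+3·0+3·0+6·4 = 30
gcd(5,6,3,3,6) = 1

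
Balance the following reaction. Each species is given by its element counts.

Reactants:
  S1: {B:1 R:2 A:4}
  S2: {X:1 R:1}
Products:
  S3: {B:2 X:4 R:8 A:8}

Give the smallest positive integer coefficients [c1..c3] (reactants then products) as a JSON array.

Coefficients: [2, 4, 1]

B: 2·1+4·0 = 2 | 1·2 = 2
X: 2·0+4·1 = 4 | 1·4 = 4
R: 2·2+4·1 = 8 | 1·8 = 8
A: 2·4+4·0 = 8 | 1·8 = 8
gcd(2,4,1) = 1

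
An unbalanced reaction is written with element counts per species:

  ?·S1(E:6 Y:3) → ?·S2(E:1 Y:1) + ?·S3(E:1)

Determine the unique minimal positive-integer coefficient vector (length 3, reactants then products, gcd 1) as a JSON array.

E: 1·6 = 6 | 3·1+3·1 = 6
Y: 1·3 = 3 | 3·1+3·0 = 3
gcd(1,3,3) = 1

Coefficients: [1, 3, 3]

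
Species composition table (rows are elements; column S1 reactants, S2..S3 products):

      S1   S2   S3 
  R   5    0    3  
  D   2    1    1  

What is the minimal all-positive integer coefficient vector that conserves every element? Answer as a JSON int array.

Coefficients: [3, 1, 5]

R: 3·5 = 15 | 1·0+5·3 = 15
D: 3·2 = 6 | 1·1+5·1 = 6
gcd(3,1,5) = 1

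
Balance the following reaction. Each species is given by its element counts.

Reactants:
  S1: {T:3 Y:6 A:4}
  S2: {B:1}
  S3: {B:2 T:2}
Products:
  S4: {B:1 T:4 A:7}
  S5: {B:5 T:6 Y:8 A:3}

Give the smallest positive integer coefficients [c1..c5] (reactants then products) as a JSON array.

B: 4·0+6·1+5·2 = 16 | 1·1+3·5 = 16
T: 4·3+6·0+5·2 = 22 | 1·4+3·6 = 22
Y: 4·6+6·0+5·0 = 24 | 1·0+3·8 = 24
A: 4·4+6·0+5·0 = 16 | 1·7+3·3 = 16
gcd(4,6,5,1,3) = 1

Coefficients: [4, 6, 5, 1, 3]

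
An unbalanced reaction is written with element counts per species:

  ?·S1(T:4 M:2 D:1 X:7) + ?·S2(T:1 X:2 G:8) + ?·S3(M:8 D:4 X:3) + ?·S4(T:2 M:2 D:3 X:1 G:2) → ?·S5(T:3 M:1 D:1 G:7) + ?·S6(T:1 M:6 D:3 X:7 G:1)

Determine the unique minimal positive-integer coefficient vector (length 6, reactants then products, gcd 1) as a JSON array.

T: 3·4+4·1+4·0+1·2 = 18 | 4·3+6·1 = 18
M: 3·2+4·0+4·8+1·2 = 40 | 4·1+6·6 = 40
D: 3·1+4·0+4·4+1·3 = 22 | 4·1+6·3 = 22
X: 3·7+4·2+4·3+1·1 = 42 | 4·0+6·7 = 42
G: 3·0+4·8+4·0+1·2 = 34 | 4·7+6·1 = 34
gcd(3,4,4,1,4,6) = 1

Coefficients: [3, 4, 4, 1, 4, 6]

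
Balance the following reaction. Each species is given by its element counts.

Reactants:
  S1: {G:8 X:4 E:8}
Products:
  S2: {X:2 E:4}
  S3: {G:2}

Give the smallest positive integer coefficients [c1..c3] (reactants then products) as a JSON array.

Coefficients: [1, 2, 4]

G: 1·8 = 8 | 2·0+4·2 = 8
X: 1·4 = 4 | 2·2+4·0 = 4
E: 1·8 = 8 | 2·4+4·0 = 8
gcd(1,2,4) = 1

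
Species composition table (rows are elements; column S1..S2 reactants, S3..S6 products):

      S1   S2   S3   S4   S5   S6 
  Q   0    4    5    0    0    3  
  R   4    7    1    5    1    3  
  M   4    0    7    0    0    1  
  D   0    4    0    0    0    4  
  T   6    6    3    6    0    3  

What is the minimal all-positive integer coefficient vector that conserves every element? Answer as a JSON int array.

Coefficients: [3, 5, 1, 5, 6, 5]

Q: 3·0+5·4 = 20 | 1·5+5·0+6·0+5·3 = 20
R: 3·4+5·7 = 47 | 1·1+5·5+6·1+5·3 = 47
M: 3·4+5·0 = 12 | 1·7+5·0+6·0+5·1 = 12
D: 3·0+5·4 = 20 | 1·0+5·0+6·0+5·4 = 20
T: 3·6+5·6 = 48 | 1·3+5·6+6·0+5·3 = 48
gcd(3,5,1,5,6,5) = 1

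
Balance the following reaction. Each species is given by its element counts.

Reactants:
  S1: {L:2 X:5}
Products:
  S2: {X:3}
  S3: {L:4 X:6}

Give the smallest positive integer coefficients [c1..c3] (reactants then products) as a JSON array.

Coefficients: [6, 4, 3]

L: 6·2 = 12 | 4·0+3·4 = 12
X: 6·5 = 30 | 4·3+3·6 = 30
gcd(6,4,3) = 1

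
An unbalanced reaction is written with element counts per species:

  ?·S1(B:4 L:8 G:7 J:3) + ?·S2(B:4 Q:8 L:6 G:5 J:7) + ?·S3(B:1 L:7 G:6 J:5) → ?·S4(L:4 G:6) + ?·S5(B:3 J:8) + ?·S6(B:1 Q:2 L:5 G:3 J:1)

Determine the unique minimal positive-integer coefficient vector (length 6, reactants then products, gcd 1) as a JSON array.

Coefficients: [1, 1, 2, 2, 2, 4]

B: 1·4+1·4+2·1 = 10 | 2·0+2·3+4·1 = 10
Q: 1·0+1·8+2·0 = 8 | 2·0+2·0+4·2 = 8
L: 1·8+1·6+2·7 = 28 | 2·4+2·0+4·5 = 28
G: 1·7+1·5+2·6 = 24 | 2·6+2·0+4·3 = 24
J: 1·3+1·7+2·5 = 20 | 2·0+2·8+4·1 = 20
gcd(1,1,2,2,2,4) = 1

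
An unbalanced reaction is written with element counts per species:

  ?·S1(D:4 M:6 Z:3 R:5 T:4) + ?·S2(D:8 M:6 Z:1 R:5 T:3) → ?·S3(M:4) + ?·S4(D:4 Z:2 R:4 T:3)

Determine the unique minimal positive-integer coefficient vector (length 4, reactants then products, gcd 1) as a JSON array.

Coefficients: [3, 1, 6, 5]

D: 3·4+1·8 = 20 | 6·0+5·4 = 20
M: 3·6+1·6 = 24 | 6·4+5·0 = 24
Z: 3·3+1·1 = 10 | 6·0+5·2 = 10
R: 3·5+1·5 = 20 | 6·0+5·4 = 20
T: 3·4+1·3 = 15 | 6·0+5·3 = 15
gcd(3,1,6,5) = 1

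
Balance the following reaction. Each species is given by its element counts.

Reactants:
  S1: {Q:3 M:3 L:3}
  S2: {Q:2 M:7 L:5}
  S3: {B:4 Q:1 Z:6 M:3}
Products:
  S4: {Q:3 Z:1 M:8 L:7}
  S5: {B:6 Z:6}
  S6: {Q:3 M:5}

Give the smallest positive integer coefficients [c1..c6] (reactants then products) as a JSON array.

B: 4·0+6·0+3·4 = 12 | 6·0+2·6+3·0 = 12
Q: 4·3+6·2+3·1 = 27 | 6·3+2·0+3·3 = 27
Z: 4·0+6·0+3·6 = 18 | 6·1+2·6+3·0 = 18
M: 4·3+6·7+3·3 = 63 | 6·8+2·0+3·5 = 63
L: 4·3+6·5+3·0 = 42 | 6·7+2·0+3·0 = 42
gcd(4,6,3,6,2,3) = 1

Coefficients: [4, 6, 3, 6, 2, 3]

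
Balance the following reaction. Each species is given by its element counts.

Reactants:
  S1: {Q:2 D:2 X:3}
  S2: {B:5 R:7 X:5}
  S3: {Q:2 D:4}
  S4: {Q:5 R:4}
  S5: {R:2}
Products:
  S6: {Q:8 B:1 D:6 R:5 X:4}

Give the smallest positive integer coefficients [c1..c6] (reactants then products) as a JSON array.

Q: 5·2+1·0+5·2+4·5+1·0 = 40 | 5·8 = 40
B: 5·0+1·5+5·0+4·0+1·0 = 5 | 5·1 = 5
D: 5·2+1·0+5·4+4·0+1·0 = 30 | 5·6 = 30
R: 5·0+1·7+5·0+4·4+1·2 = 25 | 5·5 = 25
X: 5·3+1·5+5·0+4·0+1·0 = 20 | 5·4 = 20
gcd(5,1,5,4,1,5) = 1

Coefficients: [5, 1, 5, 4, 1, 5]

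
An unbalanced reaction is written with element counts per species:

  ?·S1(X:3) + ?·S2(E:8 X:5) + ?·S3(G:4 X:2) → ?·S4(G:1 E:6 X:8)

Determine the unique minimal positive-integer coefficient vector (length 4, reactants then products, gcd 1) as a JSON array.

Coefficients: [5, 3, 1, 4]

G: 5·0+3·0+1·4 = 4 | 4·1 = 4
E: 5·0+3·8+1·0 = 24 | 4·6 = 24
X: 5·3+3·5+1·2 = 32 | 4·8 = 32
gcd(5,3,1,4) = 1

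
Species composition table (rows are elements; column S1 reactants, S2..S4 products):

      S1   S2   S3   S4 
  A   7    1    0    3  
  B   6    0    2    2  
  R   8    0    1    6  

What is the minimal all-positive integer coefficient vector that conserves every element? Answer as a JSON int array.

A: 1·7 = 7 | 4·1+2·0+1·3 = 7
B: 1·6 = 6 | 4·0+2·2+1·2 = 6
R: 1·8 = 8 | 4·0+2·1+1·6 = 8
gcd(1,4,2,1) = 1

Coefficients: [1, 4, 2, 1]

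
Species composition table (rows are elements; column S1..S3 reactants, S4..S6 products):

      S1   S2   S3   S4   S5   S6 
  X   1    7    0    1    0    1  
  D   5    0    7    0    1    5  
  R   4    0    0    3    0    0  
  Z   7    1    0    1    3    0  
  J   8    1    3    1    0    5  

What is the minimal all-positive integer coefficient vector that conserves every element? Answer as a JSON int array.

X: 3·1+1·7+3·0 = 10 | 4·1+6·0+6·1 = 10
D: 3·5+1·0+3·7 = 36 | 4·0+6·1+6·5 = 36
R: 3·4+1·0+3·0 = 12 | 4·3+6·0+6·0 = 12
Z: 3·7+1·1+3·0 = 22 | 4·1+6·3+6·0 = 22
J: 3·8+1·1+3·3 = 34 | 4·1+6·0+6·5 = 34
gcd(3,1,3,4,6,6) = 1

Coefficients: [3, 1, 3, 4, 6, 6]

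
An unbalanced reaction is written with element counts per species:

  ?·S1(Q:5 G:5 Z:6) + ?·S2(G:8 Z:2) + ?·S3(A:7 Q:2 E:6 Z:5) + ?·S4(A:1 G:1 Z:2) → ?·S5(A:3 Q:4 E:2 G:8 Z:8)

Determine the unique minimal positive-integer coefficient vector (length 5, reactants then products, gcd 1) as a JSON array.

A: 4·0+3·0+2·7+4·1 = 18 | 6·3 = 18
Q: 4·5+3·0+2·2+4·0 = 24 | 6·4 = 24
E: 4·0+3·0+2·6+4·0 = 12 | 6·2 = 12
G: 4·5+3·8+2·0+4·1 = 48 | 6·8 = 48
Z: 4·6+3·2+2·5+4·2 = 48 | 6·8 = 48
gcd(4,3,2,4,6) = 1

Coefficients: [4, 3, 2, 4, 6]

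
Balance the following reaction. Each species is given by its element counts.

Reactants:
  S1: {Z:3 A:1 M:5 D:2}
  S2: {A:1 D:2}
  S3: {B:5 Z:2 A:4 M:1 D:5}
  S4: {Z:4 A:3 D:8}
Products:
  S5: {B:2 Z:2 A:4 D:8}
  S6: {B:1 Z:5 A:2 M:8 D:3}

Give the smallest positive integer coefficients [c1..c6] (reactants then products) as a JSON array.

Coefficients: [6, 3, 2, 1, 3, 4]

B: 6·0+3·0+2·5+1·0 = 10 | 3·2+4·1 = 10
Z: 6·3+3·0+2·2+1·4 = 26 | 3·2+4·5 = 26
A: 6·1+3·1+2·4+1·3 = 20 | 3·4+4·2 = 20
M: 6·5+3·0+2·1+1·0 = 32 | 3·0+4·8 = 32
D: 6·2+3·2+2·5+1·8 = 36 | 3·8+4·3 = 36
gcd(6,3,2,1,3,4) = 1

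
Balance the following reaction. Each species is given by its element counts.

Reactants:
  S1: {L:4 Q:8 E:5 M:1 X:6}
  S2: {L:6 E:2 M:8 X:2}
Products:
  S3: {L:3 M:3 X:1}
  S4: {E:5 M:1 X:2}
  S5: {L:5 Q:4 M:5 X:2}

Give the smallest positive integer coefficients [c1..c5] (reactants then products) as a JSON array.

Coefficients: [2, 5, 6, 4, 4]

L: 2·4+5·6 = 38 | 6·3+4·0+4·5 = 38
Q: 2·8+5·0 = 16 | 6·0+4·0+4·4 = 16
E: 2·5+5·2 = 20 | 6·0+4·5+4·0 = 20
M: 2·1+5·8 = 42 | 6·3+4·1+4·5 = 42
X: 2·6+5·2 = 22 | 6·1+4·2+4·2 = 22
gcd(2,5,6,4,4) = 1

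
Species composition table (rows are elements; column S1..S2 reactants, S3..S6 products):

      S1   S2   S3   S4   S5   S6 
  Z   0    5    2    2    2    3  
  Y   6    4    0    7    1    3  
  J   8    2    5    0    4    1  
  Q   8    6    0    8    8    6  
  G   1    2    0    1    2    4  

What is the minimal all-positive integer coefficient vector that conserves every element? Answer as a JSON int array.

Z: 3·0+6·5 = 30 | 6·2+5·2+1·2+2·3 = 30
Y: 3·6+6·4 = 42 | 6·0+5·7+1·1+2·3 = 42
J: 3·8+6·2 = 36 | 6·5+5·0+1·4+2·1 = 36
Q: 3·8+6·6 = 60 | 6·0+5·8+1·8+2·6 = 60
G: 3·1+6·2 = 15 | 6·0+5·1+1·2+2·4 = 15
gcd(3,6,6,5,1,2) = 1

Coefficients: [3, 6, 6, 5, 1, 2]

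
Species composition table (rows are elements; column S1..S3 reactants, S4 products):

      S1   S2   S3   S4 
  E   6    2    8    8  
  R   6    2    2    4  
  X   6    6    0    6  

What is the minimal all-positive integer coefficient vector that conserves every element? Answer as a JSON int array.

E: 1·6+5·2+4·8 = 48 | 6·8 = 48
R: 1·6+5·2+4·2 = 24 | 6·4 = 24
X: 1·6+5·6+4·0 = 36 | 6·6 = 36
gcd(1,5,4,6) = 1

Coefficients: [1, 5, 4, 6]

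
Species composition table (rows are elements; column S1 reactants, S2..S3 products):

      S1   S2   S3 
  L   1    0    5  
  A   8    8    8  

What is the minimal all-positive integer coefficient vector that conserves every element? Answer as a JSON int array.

L: 5·1 = 5 | 4·0+1·5 = 5
A: 5·8 = 40 | 4·8+1·8 = 40
gcd(5,4,1) = 1

Coefficients: [5, 4, 1]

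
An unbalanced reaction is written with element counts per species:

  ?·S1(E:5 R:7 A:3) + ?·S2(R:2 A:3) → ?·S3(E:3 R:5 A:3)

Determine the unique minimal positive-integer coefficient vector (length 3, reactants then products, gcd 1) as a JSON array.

Coefficients: [3, 2, 5]

E: 3·5+2·0 = 15 | 5·3 = 15
R: 3·7+2·2 = 25 | 5·5 = 25
A: 3·3+2·3 = 15 | 5·3 = 15
gcd(3,2,5) = 1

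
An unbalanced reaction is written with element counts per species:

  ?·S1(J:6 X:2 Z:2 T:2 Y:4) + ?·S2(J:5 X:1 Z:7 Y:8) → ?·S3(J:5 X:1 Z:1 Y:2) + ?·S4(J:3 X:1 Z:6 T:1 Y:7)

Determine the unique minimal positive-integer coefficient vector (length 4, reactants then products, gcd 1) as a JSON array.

J: 3·6+5·5 = 43 | 5·5+6·3 = 43
X: 3·2+5·1 = 11 | 5·1+6·1 = 11
Z: 3·2+5·7 = 41 | 5·1+6·6 = 41
T: 3·2+5·0 = 6 | 5·0+6·1 = 6
Y: 3·4+5·8 = 52 | 5·2+6·7 = 52
gcd(3,5,5,6) = 1

Coefficients: [3, 5, 5, 6]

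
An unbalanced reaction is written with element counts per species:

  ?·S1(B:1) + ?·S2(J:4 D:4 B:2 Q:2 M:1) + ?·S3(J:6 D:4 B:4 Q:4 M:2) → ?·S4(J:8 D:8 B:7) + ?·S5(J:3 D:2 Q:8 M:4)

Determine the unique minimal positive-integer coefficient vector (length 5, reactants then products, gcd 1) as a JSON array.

J: 5·0+6·4+1·6 = 30 | 3·8+2·3 = 30
D: 5·0+6·4+1·4 = 28 | 3·8+2·2 = 28
B: 5·1+6·2+1·4 = 21 | 3·7+2·0 = 21
Q: 5·0+6·2+1·4 = 16 | 3·0+2·8 = 16
M: 5·0+6·1+1·2 = 8 | 3·0+2·4 = 8
gcd(5,6,1,3,2) = 1

Coefficients: [5, 6, 1, 3, 2]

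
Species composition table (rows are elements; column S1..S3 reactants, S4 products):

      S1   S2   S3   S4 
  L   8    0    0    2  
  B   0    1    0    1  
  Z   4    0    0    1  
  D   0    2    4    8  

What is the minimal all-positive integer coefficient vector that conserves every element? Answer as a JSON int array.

L: 1·8+4·0+6·0 = 8 | 4·2 = 8
B: 1·0+4·1+6·0 = 4 | 4·1 = 4
Z: 1·4+4·0+6·0 = 4 | 4·1 = 4
D: 1·0+4·2+6·4 = 32 | 4·8 = 32
gcd(1,4,6,4) = 1

Coefficients: [1, 4, 6, 4]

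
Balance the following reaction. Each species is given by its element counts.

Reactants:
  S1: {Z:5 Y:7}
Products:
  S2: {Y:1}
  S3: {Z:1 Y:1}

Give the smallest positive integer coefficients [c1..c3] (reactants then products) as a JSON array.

Z: 1·5 = 5 | 2·0+5·1 = 5
Y: 1·7 = 7 | 2·1+5·1 = 7
gcd(1,2,5) = 1

Coefficients: [1, 2, 5]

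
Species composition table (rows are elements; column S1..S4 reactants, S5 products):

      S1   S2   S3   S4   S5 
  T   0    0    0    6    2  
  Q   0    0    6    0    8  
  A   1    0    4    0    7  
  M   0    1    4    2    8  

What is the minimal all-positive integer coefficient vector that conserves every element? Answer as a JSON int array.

Coefficients: [5, 6, 4, 1, 3]

T: 5·0+6·0+4·0+1·6 = 6 | 3·2 = 6
Q: 5·0+6·0+4·6+1·0 = 24 | 3·8 = 24
A: 5·1+6·0+4·4+1·0 = 21 | 3·7 = 21
M: 5·0+6·1+4·4+1·2 = 24 | 3·8 = 24
gcd(5,6,4,1,3) = 1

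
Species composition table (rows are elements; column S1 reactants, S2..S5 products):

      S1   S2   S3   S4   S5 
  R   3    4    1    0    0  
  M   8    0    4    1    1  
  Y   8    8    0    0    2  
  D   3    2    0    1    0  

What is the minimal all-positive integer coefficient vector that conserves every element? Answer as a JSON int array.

R: 2·3 = 6 | 1·4+2·1+4·0+4·0 = 6
M: 2·8 = 16 | 1·0+2·4+4·1+4·1 = 16
Y: 2·8 = 16 | 1·8+2·0+4·0+4·2 = 16
D: 2·3 = 6 | 1·2+2·0+4·1+4·0 = 6
gcd(2,1,2,4,4) = 1

Coefficients: [2, 1, 2, 4, 4]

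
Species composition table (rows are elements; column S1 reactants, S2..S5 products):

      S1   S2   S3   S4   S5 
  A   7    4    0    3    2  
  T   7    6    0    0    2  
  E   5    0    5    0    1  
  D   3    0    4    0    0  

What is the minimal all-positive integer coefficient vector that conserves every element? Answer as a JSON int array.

Coefficients: [4, 3, 3, 2, 5]

A: 4·7 = 28 | 3·4+3·0+2·3+5·2 = 28
T: 4·7 = 28 | 3·6+3·0+2·0+5·2 = 28
E: 4·5 = 20 | 3·0+3·5+2·0+5·1 = 20
D: 4·3 = 12 | 3·0+3·4+2·0+5·0 = 12
gcd(4,3,3,2,5) = 1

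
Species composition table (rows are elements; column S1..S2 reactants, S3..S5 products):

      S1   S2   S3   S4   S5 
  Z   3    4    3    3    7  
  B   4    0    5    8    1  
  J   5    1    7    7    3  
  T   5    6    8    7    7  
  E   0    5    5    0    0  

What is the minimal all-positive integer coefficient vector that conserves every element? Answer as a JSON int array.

Coefficients: [5, 2, 2, 1, 2]

Z: 5·3+2·4 = 23 | 2·3+1·3+2·7 = 23
B: 5·4+2·0 = 20 | 2·5+1·8+2·1 = 20
J: 5·5+2·1 = 27 | 2·7+1·7+2·3 = 27
T: 5·5+2·6 = 37 | 2·8+1·7+2·7 = 37
E: 5·0+2·5 = 10 | 2·5+1·0+2·0 = 10
gcd(5,2,2,1,2) = 1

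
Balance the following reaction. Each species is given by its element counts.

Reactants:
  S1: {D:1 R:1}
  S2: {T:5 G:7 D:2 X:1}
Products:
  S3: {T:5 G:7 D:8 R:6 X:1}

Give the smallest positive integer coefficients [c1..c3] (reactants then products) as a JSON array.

T: 6·0+1·5 = 5 | 1·5 = 5
G: 6·0+1·7 = 7 | 1·7 = 7
D: 6·1+1·2 = 8 | 1·8 = 8
R: 6·1+1·0 = 6 | 1·6 = 6
X: 6·0+1·1 = 1 | 1·1 = 1
gcd(6,1,1) = 1

Coefficients: [6, 1, 1]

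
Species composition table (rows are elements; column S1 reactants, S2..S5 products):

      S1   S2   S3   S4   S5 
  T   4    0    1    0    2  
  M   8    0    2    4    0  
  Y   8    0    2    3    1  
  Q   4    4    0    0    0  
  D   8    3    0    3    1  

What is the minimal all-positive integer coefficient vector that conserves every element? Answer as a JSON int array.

T: 4·4 = 16 | 4·0+6·1+5·0+5·2 = 16
M: 4·8 = 32 | 4·0+6·2+5·4+5·0 = 32
Y: 4·8 = 32 | 4·0+6·2+5·3+5·1 = 32
Q: 4·4 = 16 | 4·4+6·0+5·0+5·0 = 16
D: 4·8 = 32 | 4·3+6·0+5·3+5·1 = 32
gcd(4,4,6,5,5) = 1

Coefficients: [4, 4, 6, 5, 5]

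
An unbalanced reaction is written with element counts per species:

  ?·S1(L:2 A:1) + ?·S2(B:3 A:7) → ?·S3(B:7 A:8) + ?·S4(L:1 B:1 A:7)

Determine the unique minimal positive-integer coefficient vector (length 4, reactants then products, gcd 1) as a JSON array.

L: 1·2+3·0 = 2 | 1·0+2·1 = 2
B: 1·0+3·3 = 9 | 1·7+2·1 = 9
A: 1·1+3·7 = 22 | 1·8+2·7 = 22
gcd(1,3,1,2) = 1

Coefficients: [1, 3, 1, 2]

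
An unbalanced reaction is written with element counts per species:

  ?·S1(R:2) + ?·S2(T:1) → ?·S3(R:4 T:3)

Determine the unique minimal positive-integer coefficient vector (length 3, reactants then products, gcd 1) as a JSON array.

R: 2·2+3·0 = 4 | 1·4 = 4
T: 2·0+3·1 = 3 | 1·3 = 3
gcd(2,3,1) = 1

Coefficients: [2, 3, 1]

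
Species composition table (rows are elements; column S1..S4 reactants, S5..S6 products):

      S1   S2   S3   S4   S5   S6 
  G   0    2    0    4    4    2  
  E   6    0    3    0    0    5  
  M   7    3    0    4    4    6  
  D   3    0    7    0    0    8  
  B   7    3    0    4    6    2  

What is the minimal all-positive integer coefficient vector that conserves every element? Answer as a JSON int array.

G: 1·0+5·2+3·0+5·4 = 30 | 6·4+3·2 = 30
E: 1·6+5·0+3·3+5·0 = 15 | 6·0+3·5 = 15
M: 1·7+5·3+3·0+5·4 = 42 | 6·4+3·6 = 42
D: 1·3+5·0+3·7+5·0 = 24 | 6·0+3·8 = 24
B: 1·7+5·3+3·0+5·4 = 42 | 6·6+3·2 = 42
gcd(1,5,3,5,6,3) = 1

Coefficients: [1, 5, 3, 5, 6, 3]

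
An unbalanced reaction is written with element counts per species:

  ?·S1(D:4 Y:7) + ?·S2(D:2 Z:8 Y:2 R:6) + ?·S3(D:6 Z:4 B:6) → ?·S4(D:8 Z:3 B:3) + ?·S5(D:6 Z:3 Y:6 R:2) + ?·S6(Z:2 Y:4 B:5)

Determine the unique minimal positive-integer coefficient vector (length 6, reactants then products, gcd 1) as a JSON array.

D: 4·4+1·2+4·6 = 42 | 3·8+3·6+3·0 = 42
Z: 4·0+1·8+4·4 = 24 | 3·3+3·3+3·2 = 24
Y: 4·7+1·2+4·0 = 30 | 3·0+3·6+3·4 = 30
R: 4·0+1·6+4·0 = 6 | 3·0+3·2+3·0 = 6
B: 4·0+1·0+4·6 = 24 | 3·3+3·0+3·5 = 24
gcd(4,1,4,3,3,3) = 1

Coefficients: [4, 1, 4, 3, 3, 3]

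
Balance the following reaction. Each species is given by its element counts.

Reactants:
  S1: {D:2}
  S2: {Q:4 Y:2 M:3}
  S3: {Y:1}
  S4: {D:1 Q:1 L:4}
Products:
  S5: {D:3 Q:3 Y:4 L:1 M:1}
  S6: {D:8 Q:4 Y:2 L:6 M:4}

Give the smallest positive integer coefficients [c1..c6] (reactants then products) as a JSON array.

D: 6·2+2·0+6·0+2·1 = 14 | 2·3+1·8 = 14
Q: 6·0+2·4+6·0+2·1 = 10 | 2·3+1·4 = 10
Y: 6·0+2·2+6·1+2·0 = 10 | 2·4+1·2 = 10
L: 6·0+2·0+6·0+2·4 = 8 | 2·1+1·6 = 8
M: 6·0+2·3+6·0+2·0 = 6 | 2·1+1·4 = 6
gcd(6,2,6,2,2,1) = 1

Coefficients: [6, 2, 6, 2, 2, 1]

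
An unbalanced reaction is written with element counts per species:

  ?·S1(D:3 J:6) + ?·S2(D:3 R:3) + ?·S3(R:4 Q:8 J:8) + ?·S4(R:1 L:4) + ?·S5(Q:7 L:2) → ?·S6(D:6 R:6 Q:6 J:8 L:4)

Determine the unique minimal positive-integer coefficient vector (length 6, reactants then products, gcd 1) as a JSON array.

D: 4·3+6·3+2·0+4·0+2·0 = 30 | 5·6 = 30
R: 4·0+6·3+2·4+4·1+2·0 = 30 | 5·6 = 30
Q: 4·0+6·0+2·8+4·0+2·7 = 30 | 5·6 = 30
J: 4·6+6·0+2·8+4·0+2·0 = 40 | 5·8 = 40
L: 4·0+6·0+2·0+4·4+2·2 = 20 | 5·4 = 20
gcd(4,6,2,4,2,5) = 1

Coefficients: [4, 6, 2, 4, 2, 5]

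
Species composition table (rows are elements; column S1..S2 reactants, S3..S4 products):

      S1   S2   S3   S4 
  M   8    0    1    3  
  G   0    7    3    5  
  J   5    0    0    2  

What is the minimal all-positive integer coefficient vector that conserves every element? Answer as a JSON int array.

M: 2·8+4·0 = 16 | 1·1+5·3 = 16
G: 2·0+4·7 = 28 | 1·3+5·5 = 28
J: 2·5+4·0 = 10 | 1·0+5·2 = 10
gcd(2,4,1,5) = 1

Coefficients: [2, 4, 1, 5]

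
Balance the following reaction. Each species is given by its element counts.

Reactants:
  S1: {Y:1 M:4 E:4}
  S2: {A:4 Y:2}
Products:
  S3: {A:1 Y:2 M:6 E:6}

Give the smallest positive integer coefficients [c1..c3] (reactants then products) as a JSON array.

A: 6·0+1·4 = 4 | 4·1 = 4
Y: 6·1+1·2 = 8 | 4·2 = 8
M: 6·4+1·0 = 24 | 4·6 = 24
E: 6·4+1·0 = 24 | 4·6 = 24
gcd(6,1,4) = 1

Coefficients: [6, 1, 4]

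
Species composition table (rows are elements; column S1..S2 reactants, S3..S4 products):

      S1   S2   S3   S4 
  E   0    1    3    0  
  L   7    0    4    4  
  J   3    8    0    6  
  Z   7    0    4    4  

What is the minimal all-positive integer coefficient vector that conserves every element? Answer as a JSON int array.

E: 4·0+3·1 = 3 | 1·3+6·0 = 3
L: 4·7+3·0 = 28 | 1·4+6·4 = 28
J: 4·3+3·8 = 36 | 1·0+6·6 = 36
Z: 4·7+3·0 = 28 | 1·4+6·4 = 28
gcd(4,3,1,6) = 1

Coefficients: [4, 3, 1, 6]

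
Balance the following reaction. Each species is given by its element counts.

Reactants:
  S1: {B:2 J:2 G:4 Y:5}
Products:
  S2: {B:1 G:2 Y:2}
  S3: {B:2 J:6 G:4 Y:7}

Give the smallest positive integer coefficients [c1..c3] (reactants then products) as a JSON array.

Coefficients: [3, 4, 1]

B: 3·2 = 6 | 4·1+1·2 = 6
J: 3·2 = 6 | 4·0+1·6 = 6
G: 3·4 = 12 | 4·2+1·4 = 12
Y: 3·5 = 15 | 4·2+1·7 = 15
gcd(3,4,1) = 1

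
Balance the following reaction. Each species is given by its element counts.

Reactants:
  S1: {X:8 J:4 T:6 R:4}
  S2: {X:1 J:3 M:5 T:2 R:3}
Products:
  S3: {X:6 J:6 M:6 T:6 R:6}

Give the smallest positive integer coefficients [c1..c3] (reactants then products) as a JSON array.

Coefficients: [3, 6, 5]

X: 3·8+6·1 = 30 | 5·6 = 30
J: 3·4+6·3 = 30 | 5·6 = 30
M: 3·0+6·5 = 30 | 5·6 = 30
T: 3·6+6·2 = 30 | 5·6 = 30
R: 3·4+6·3 = 30 | 5·6 = 30
gcd(3,6,5) = 1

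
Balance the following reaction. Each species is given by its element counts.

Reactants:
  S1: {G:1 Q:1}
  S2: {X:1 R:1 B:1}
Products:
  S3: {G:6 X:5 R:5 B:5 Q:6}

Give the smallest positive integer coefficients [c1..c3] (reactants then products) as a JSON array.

G: 6·1+5·0 = 6 | 1·6 = 6
X: 6·0+5·1 = 5 | 1·5 = 5
R: 6·0+5·1 = 5 | 1·5 = 5
B: 6·0+5·1 = 5 | 1·5 = 5
Q: 6·1+5·0 = 6 | 1·6 = 6
gcd(6,5,1) = 1

Coefficients: [6, 5, 1]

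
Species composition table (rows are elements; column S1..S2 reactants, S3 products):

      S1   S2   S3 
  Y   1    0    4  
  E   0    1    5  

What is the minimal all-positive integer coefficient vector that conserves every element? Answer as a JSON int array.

Coefficients: [4, 5, 1]

Y: 4·1+5·0 = 4 | 1·4 = 4
E: 4·0+5·1 = 5 | 1·5 = 5
gcd(4,5,1) = 1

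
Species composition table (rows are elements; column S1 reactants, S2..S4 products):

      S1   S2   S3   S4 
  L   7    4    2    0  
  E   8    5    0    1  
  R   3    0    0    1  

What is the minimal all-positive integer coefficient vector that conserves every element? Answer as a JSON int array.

L: 2·7 = 14 | 2·4+3·2+6·0 = 14
E: 2·8 = 16 | 2·5+3·0+6·1 = 16
R: 2·3 = 6 | 2·0+3·0+6·1 = 6
gcd(2,2,3,6) = 1

Coefficients: [2, 2, 3, 6]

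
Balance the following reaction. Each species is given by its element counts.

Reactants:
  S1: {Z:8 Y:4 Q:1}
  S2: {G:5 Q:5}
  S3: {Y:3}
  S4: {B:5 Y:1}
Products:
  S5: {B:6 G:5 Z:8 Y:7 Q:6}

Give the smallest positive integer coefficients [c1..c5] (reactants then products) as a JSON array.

Coefficients: [5, 5, 3, 6, 5]

B: 5·0+5·0+3·0+6·5 = 30 | 5·6 = 30
G: 5·0+5·5+3·0+6·0 = 25 | 5·5 = 25
Z: 5·8+5·0+3·0+6·0 = 40 | 5·8 = 40
Y: 5·4+5·0+3·3+6·1 = 35 | 5·7 = 35
Q: 5·1+5·5+3·0+6·0 = 30 | 5·6 = 30
gcd(5,5,3,6,5) = 1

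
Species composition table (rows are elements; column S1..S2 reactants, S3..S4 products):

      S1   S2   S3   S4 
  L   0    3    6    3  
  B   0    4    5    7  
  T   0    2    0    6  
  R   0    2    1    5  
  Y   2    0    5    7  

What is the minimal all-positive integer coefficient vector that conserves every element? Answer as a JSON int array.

L: 6·0+3·3 = 9 | 1·6+1·3 = 9
B: 6·0+3·4 = 12 | 1·5+1·7 = 12
T: 6·0+3·2 = 6 | 1·0+1·6 = 6
R: 6·0+3·2 = 6 | 1·1+1·5 = 6
Y: 6·2+3·0 = 12 | 1·5+1·7 = 12
gcd(6,3,1,1) = 1

Coefficients: [6, 3, 1, 1]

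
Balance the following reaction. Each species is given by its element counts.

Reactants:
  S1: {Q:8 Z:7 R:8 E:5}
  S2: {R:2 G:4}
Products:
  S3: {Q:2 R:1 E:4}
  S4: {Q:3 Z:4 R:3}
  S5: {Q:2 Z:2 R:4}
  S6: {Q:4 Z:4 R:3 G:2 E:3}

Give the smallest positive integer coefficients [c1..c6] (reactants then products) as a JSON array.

Q: 6·8+1·0 = 48 | 6·2+6·3+5·2+2·4 = 48
Z: 6·7+1·0 = 42 | 6·0+6·4+5·2+2·4 = 42
R: 6·8+1·2 = 50 | 6·1+6·3+5·4+2·3 = 50
G: 6·0+1·4 = 4 | 6·0+6·0+5·0+2·2 = 4
E: 6·5+1·0 = 30 | 6·4+6·0+5·0+2·3 = 30
gcd(6,1,6,6,5,2) = 1

Coefficients: [6, 1, 6, 6, 5, 2]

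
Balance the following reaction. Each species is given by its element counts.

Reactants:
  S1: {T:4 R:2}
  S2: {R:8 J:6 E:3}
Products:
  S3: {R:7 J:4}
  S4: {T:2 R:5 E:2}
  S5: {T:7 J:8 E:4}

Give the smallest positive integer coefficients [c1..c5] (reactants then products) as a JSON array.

Coefficients: [6, 6, 5, 5, 2]

T: 6·4+6·0 = 24 | 5·0+5·2+2·7 = 24
R: 6·2+6·8 = 60 | 5·7+5·5+2·0 = 60
J: 6·0+6·6 = 36 | 5·4+5·0+2·8 = 36
E: 6·0+6·3 = 18 | 5·0+5·2+2·4 = 18
gcd(6,6,5,5,2) = 1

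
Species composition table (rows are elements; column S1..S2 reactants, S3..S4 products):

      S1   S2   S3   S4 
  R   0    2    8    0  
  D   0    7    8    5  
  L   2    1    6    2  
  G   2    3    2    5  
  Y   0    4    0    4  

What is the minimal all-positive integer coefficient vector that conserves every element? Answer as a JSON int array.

Coefficients: [5, 4, 1, 4]

R: 5·0+4·2 = 8 | 1·8+4·0 = 8
D: 5·0+4·7 = 28 | 1·8+4·5 = 28
L: 5·2+4·1 = 14 | 1·6+4·2 = 14
G: 5·2+4·3 = 22 | 1·2+4·5 = 22
Y: 5·0+4·4 = 16 | 1·0+4·4 = 16
gcd(5,4,1,4) = 1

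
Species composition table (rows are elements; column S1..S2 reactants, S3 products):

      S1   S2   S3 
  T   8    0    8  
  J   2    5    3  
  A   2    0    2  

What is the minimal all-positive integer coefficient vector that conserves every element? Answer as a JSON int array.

T: 5·8+1·0 = 40 | 5·8 = 40
J: 5·2+1·5 = 15 | 5·3 = 15
A: 5·2+1·0 = 10 | 5·2 = 10
gcd(5,1,5) = 1

Coefficients: [5, 1, 5]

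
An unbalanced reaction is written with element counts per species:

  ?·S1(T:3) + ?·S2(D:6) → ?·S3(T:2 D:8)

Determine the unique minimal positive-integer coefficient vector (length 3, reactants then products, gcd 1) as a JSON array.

Coefficients: [2, 4, 3]

T: 2·3+4·0 = 6 | 3·2 = 6
D: 2·0+4·6 = 24 | 3·8 = 24
gcd(2,4,3) = 1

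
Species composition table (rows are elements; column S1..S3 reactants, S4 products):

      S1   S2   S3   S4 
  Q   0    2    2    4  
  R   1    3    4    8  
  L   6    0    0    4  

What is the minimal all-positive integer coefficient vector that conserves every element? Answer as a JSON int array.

Q: 2·0+2·2+4·2 = 12 | 3·4 = 12
R: 2·1+2·3+4·4 = 24 | 3·8 = 24
L: 2·6+2·0+4·0 = 12 | 3·4 = 12
gcd(2,2,4,3) = 1

Coefficients: [2, 2, 4, 3]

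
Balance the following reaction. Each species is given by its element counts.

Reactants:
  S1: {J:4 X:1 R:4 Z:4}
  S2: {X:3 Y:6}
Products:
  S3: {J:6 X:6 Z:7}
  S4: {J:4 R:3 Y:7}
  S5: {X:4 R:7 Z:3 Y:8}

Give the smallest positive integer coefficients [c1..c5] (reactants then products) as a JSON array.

Coefficients: [5, 5, 2, 2, 2]

J: 5·4+5·0 = 20 | 2·6+2·4+2·0 = 20
X: 5·1+5·3 = 20 | 2·6+2·0+2·4 = 20
R: 5·4+5·0 = 20 | 2·0+2·3+2·7 = 20
Z: 5·4+5·0 = 20 | 2·7+2·0+2·3 = 20
Y: 5·0+5·6 = 30 | 2·0+2·7+2·8 = 30
gcd(5,5,2,2,2) = 1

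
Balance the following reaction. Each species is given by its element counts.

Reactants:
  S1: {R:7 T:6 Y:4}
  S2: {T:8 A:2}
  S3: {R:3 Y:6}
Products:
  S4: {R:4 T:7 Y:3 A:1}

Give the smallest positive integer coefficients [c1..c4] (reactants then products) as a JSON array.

Coefficients: [3, 3, 1, 6]

R: 3·7+3·0+1·3 = 24 | 6·4 = 24
T: 3·6+3·8+1·0 = 42 | 6·7 = 42
Y: 3·4+3·0+1·6 = 18 | 6·3 = 18
A: 3·0+3·2+1·0 = 6 | 6·1 = 6
gcd(3,3,1,6) = 1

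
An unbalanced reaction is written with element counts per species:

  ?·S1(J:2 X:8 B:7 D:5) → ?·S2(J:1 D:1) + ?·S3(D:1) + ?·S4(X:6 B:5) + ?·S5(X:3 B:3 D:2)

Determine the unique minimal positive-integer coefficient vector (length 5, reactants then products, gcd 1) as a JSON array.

Coefficients: [3, 6, 5, 3, 2]

J: 3·2 = 6 | 6·1+5·0+3·0+2·0 = 6
X: 3·8 = 24 | 6·0+5·0+3·6+2·3 = 24
B: 3·7 = 21 | 6·0+5·0+3·5+2·3 = 21
D: 3·5 = 15 | 6·1+5·1+3·0+2·2 = 15
gcd(3,6,5,3,2) = 1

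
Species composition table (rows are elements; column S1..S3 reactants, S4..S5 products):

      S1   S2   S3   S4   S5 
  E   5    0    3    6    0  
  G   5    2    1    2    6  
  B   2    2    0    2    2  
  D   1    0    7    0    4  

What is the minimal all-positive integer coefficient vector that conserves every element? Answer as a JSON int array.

Coefficients: [6, 5, 2, 6, 5]

E: 6·5+5·0+2·3 = 36 | 6·6+5·0 = 36
G: 6·5+5·2+2·1 = 42 | 6·2+5·6 = 42
B: 6·2+5·2+2·0 = 22 | 6·2+5·2 = 22
D: 6·1+5·0+2·7 = 20 | 6·0+5·4 = 20
gcd(6,5,2,6,5) = 1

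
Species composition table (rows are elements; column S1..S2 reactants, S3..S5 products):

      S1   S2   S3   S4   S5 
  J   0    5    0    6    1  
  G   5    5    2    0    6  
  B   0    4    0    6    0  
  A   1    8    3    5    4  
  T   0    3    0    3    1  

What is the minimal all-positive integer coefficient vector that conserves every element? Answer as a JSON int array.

Coefficients: [1, 3, 1, 2, 3]

J: 1·0+3·5 = 15 | 1·0+2·6+3·1 = 15
G: 1·5+3·5 = 20 | 1·2+2·0+3·6 = 20
B: 1·0+3·4 = 12 | 1·0+2·6+3·0 = 12
A: 1·1+3·8 = 25 | 1·3+2·5+3·4 = 25
T: 1·0+3·3 = 9 | 1·0+2·3+3·1 = 9
gcd(1,3,1,2,3) = 1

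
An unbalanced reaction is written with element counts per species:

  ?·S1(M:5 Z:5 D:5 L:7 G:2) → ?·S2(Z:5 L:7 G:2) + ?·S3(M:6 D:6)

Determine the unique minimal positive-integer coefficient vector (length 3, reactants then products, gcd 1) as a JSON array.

M: 6·5 = 30 | 6·0+5·6 = 30
Z: 6·5 = 30 | 6·5+5·0 = 30
D: 6·5 = 30 | 6·0+5·6 = 30
L: 6·7 = 42 | 6·7+5·0 = 42
G: 6·2 = 12 | 6·2+5·0 = 12
gcd(6,6,5) = 1

Coefficients: [6, 6, 5]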